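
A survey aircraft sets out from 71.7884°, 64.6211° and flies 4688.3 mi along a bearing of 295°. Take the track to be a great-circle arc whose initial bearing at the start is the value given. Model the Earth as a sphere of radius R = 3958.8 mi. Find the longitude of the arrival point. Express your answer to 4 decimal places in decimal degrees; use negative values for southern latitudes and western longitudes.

longitude -42.2149°

δ = 4688.3/3958.8 = 1.184273 rad (67.8538°).
With φ₁ = 71.7884° = 1.252944 rad and θ = 295° = 5.148721 rad:
Applying the spherical law of cosines for sides, sin φ₂ = sin φ₁ cos δ + cos φ₁ sin δ cos θ = 0.480423, so φ₂ = 28.7130°.
Δλ = atan2( sin θ sin δ cos φ₁ , cos δ − sin φ₁ sin φ₂ ) = atan2(-0.262349, -0.079388) = -1.864639 rad = -106.8360°.
Hence λ₂ = 64.6211° + -106.8360° = -42.2149°.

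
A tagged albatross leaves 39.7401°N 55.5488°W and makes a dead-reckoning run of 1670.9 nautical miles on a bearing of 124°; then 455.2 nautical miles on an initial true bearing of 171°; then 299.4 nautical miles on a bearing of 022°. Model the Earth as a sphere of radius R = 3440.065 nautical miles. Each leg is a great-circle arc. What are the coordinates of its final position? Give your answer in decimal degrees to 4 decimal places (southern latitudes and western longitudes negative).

latitude 18.5072°, longitude -27.8027°

Apply the spherical direct solution leg by leg, carrying full precision between legs.
Leg 1: from (39.7401°, -55.5488°), δ = 1670.9/3440.065 = 0.485718 rad, θ = 124° → φ = 21.3845°, λ = -30.9888°.
Leg 2: from (21.3845°, -30.9888°), δ = 455.2/3440.065 = 0.132323 rad, θ = 171° → φ = 13.8922°, λ = -29.7705°.
Leg 3: from (13.8922°, -29.7705°), δ = 299.4/3440.065 = 0.087033 rad, θ = 22° → φ = 18.5072°, λ = -27.8027°.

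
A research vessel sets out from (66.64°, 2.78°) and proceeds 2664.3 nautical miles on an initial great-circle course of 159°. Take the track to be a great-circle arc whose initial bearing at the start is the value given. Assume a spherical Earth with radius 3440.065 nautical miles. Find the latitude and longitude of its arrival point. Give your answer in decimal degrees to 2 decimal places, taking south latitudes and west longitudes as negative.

The arc subtends δ = 2664.3/3440.065 = 0.774491 rad at the centre.
Converting: φ₁ = 1.163087 rad, θ = 2.775074 rad.
sin φ₂ = sin φ₁ cos δ + cos φ₁ sin δ cos θ = (0.918032)(0.714777) + (0.396507)(0.699352)(-0.933580) = 0.397308
φ₂ = asin(0.397308) = 0.408581 rad = 23.41°.
For the longitude increment, Δλ = atan2( sin θ sin δ cos φ₁, cos δ − sin φ₁ sin φ₂ ) = atan2(0.099375, 0.350036) = 15.85°.
λ₂ = 2.78° + 15.85° = 18.63°.

latitude 23.41°, longitude 18.63°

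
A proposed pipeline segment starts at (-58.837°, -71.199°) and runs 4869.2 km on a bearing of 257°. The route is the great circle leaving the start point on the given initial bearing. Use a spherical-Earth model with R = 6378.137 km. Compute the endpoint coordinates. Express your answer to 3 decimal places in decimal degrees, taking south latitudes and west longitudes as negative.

latitude -44.323°, longitude -141.532°

Central angle δ = d/R = 0.763420 rad.
With φ₁ = -58.837° = -1.026899 rad and θ = 257° = 4.485496 rad:
Destination latitude: φ₂ = arcsin( sin φ₁ cos δ + cos φ₁ sin δ cos θ ) = arcsin(-0.698704) = -44.323°.
Δλ = atan2( sin θ sin δ cos φ₁ , cos δ − sin φ₁ sin φ₂ ) = atan2(-0.348610, 0.124595) = -1.227540 rad = -70.333°.
Hence λ₂ = -71.199° + -70.333° = -141.532°.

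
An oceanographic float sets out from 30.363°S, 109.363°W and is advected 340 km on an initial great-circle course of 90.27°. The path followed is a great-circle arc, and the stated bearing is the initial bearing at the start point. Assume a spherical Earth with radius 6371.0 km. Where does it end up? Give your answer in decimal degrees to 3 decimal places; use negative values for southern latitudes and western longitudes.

latitude -30.330°, longitude -105.820°

Angular distance δ = d/R = 340 / 6371 = 0.053367 rad.
With φ₁ = -30.363° = -0.529934 rad and θ = 90.27° = 1.575509 rad:
sin φ₂ = sin φ₁ cos δ + cos φ₁ sin δ cos θ = (-0.505477)(0.998576) + (0.862840)(0.053341)(-0.004712) = -0.504974
φ₂ = asin(-0.504974) = -0.529352 rad = -30.330°.
Δλ = atan2( sin θ sin δ cos φ₁ , cos δ − sin φ₁ sin φ₂ ) = atan2(0.046025, 0.743324) = 0.061838 rad = 3.543°.
λ₂ = λ₁ + Δλ = -105.820°.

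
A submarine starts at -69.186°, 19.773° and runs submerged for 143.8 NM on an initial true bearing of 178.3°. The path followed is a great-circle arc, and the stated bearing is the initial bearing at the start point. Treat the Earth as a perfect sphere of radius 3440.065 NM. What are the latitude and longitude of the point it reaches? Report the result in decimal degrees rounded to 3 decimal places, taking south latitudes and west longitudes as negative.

The arc subtends δ = 143.8/3440.065 = 0.041802 rad at the centre.
Start latitude φ₁ = -1.207523 rad; initial bearing θ = 3.111922 rad.
Applying the spherical law of cosines for sides, sin φ₂ = sin φ₁ cos δ + cos φ₁ sin δ cos θ = -0.948765, so φ₂ = -71.580°.
For the longitude increment, Δλ = atan2( sin θ sin δ cos φ₁, cos δ − sin φ₁ sin φ₂ ) = atan2(0.000441, 0.112279) = 0.225°.
λ₂ = 19.773° + 0.225° = 19.998°.

latitude -71.580°, longitude 19.998°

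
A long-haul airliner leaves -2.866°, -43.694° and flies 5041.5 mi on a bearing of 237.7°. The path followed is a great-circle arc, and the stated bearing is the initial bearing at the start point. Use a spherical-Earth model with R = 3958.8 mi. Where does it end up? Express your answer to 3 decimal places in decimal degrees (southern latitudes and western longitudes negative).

latitude -31.663°, longitude -115.410°

Angular distance δ = d/R = 5041.5 / 3958.8 = 1.273492 rad.
Start latitude φ₁ = -0.050021 rad; initial bearing θ = 4.148648 rad.
Destination latitude: φ₂ = arcsin( sin φ₁ cos δ + cos φ₁ sin δ cos θ ) = arcsin(-0.524918) = -31.663°.
For the longitude increment, Δλ = atan2( sin θ sin δ cos φ₁, cos δ − sin φ₁ sin φ₂ ) = atan2(-0.807169, 0.266698) = -71.716°.
Hence λ₂ = -43.694° + -71.716° = -115.410°.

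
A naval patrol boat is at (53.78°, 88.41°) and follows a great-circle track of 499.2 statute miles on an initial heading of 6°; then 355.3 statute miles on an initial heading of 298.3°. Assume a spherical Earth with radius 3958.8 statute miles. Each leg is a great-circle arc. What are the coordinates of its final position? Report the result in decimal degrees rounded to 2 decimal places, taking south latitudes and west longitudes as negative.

Apply the spherical direct solution leg by leg, carrying full precision between legs.
Leg 1: from (53.78°, 88.41°), δ = 499.2/3958.8 = 0.126099 rad, θ = 6° → φ = 60.96°, λ = 89.96°.
Leg 2: from (60.96°, 89.96°), δ = 355.3/3958.8 = 0.089749 rad, θ = 298.3° → φ = 63.05°, λ = 79.94°.

latitude 63.05°, longitude 79.94°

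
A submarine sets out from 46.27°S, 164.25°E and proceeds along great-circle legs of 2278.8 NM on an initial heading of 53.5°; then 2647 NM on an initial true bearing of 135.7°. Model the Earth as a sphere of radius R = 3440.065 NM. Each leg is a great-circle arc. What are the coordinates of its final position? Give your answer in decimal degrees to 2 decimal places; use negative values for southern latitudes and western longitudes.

latitude -44.42°, longitude -121.46°

Apply the spherical direct solution leg by leg, carrying full precision between legs.
Leg 1: from (-46.27°, 164.25°), δ = 2278.8/3440.065 = 0.662429 rad, θ = 53.5° → φ = -18.47°, λ = -164.33°.
Leg 2: from (-18.47°, -164.33°), δ = 2647/3440.065 = 0.769462 rad, θ = 135.7° → φ = -44.42°, λ = -121.46°.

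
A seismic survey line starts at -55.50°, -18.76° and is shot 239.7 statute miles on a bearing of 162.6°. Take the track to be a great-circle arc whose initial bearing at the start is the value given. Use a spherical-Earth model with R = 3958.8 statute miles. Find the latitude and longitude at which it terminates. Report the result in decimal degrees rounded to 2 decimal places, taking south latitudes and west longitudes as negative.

latitude -58.80°, longitude -16.76°

The arc subtends δ = 239.7/3958.8 = 0.060549 rad at the centre.
With φ₁ = -55.50° = -0.968658 rad and θ = 162.6° = 2.837905 rad:
Destination latitude: φ₂ = arcsin( sin φ₁ cos δ + cos φ₁ sin δ cos θ ) = arcsin(-0.855322) = -58.80°.
Then Δλ = atan2(0.010249, 0.293274) = 0.034934 rad, from sin θ sin δ cos φ₁ over cos δ − sin φ₁ sin φ₂.
λ₂ = λ₁ + Δλ = -16.76°.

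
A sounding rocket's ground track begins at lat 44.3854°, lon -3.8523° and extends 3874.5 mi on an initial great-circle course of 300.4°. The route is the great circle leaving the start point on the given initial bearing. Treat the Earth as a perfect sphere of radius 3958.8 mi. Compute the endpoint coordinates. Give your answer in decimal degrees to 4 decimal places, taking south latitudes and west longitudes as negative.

latitude 43.6662°, longitude -85.4952°

The arc subtends δ = 3874.5/3958.8 = 0.978706 rad at the centre.
Start latitude φ₁ = 0.774671 rad; initial bearing θ = 5.242969 rad.
sin φ₂ = sin φ₁ cos δ + cos φ₁ sin δ cos θ = (0.699481)(0.558097) + (0.714651)(0.829776)(0.506034) = 0.690456
φ₂ = asin(0.690456) = 0.762120 rad = 43.6662°.
For the longitude increment, Δλ = atan2( sin θ sin δ cos φ₁, cos δ − sin φ₁ sin φ₂ ) = atan2(-0.511471, 0.075136) = -81.6429°.
λ₂ = λ₁ + Δλ = -85.4952°.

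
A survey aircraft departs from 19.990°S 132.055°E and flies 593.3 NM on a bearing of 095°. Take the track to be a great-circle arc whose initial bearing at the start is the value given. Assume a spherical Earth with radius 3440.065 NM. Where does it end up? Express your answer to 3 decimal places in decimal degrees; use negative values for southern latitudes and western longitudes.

latitude -20.539°, longitude 142.574°

Angular distance δ = d/R = 593.3 / 3440.065 = 0.172468 rad.
Start latitude φ₁ = -0.348891 rad; initial bearing θ = 1.658063 rad.
sin φ₂ = sin φ₁ cos δ + cos φ₁ sin δ cos θ = (-0.341856)(0.985164) + (0.939752)(0.171614)(-0.087156) = -0.350840
φ₂ = asin(-0.350840) = -0.358468 rad = -20.539°.
For the longitude increment, Δλ = atan2( sin θ sin δ cos φ₁, cos δ − sin φ₁ sin φ₂ ) = atan2(0.160661, 0.865227) = 10.519°.
λ₂ = 132.055° + 10.519° = 142.574°.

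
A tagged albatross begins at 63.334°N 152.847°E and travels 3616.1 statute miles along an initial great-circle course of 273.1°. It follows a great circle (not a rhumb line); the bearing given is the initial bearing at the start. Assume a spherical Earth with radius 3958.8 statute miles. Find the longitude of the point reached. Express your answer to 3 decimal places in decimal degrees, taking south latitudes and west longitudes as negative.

Angular distance δ = d/R = 3616.1 / 3958.8 = 0.913433 rad.
Start latitude φ₁ = 1.105387 rad; initial bearing θ = 4.766494 rad.
sin φ₂ = sin φ₁ cos δ + cos φ₁ sin δ cos θ = (0.893638)(0.611031) + (0.448789)(0.791606)(0.054079) = 0.565253
φ₂ = asin(0.565253) = 0.600740 rad = 34.420°.
Then Δλ = atan2(-0.354744, 0.105900) = -1.280694 rad, from sin θ sin δ cos φ₁ over cos δ − sin φ₁ sin φ₂.
λ₂ = 152.847° + -73.378° = 79.469°.

longitude 79.469°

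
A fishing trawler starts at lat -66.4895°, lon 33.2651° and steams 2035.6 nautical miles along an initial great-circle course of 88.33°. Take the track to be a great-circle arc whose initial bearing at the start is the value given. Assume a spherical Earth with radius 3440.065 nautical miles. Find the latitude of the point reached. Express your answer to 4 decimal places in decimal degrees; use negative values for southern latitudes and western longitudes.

latitude -48.9897°

Angular distance δ = d/R = 2035.6 / 3440.065 = 0.591733 rad.
Start latitude φ₁ = -1.160461 rad; initial bearing θ = 1.541649 rad.
sin φ₂ = sin φ₁ cos δ + cos φ₁ sin δ cos θ = (-0.916987)(0.829975) + (0.398917)(0.557800)(0.029143) = -0.754592
φ₂ = asin(-0.754592) = -0.855032 rad = -48.9897°.
For the longitude increment, Δλ = atan2( sin θ sin δ cos φ₁, cos δ − sin φ₁ sin φ₂ ) = atan2(0.222422, 0.138024) = 58.1782°.
λ₂ = λ₁ + Δλ = 91.4433°.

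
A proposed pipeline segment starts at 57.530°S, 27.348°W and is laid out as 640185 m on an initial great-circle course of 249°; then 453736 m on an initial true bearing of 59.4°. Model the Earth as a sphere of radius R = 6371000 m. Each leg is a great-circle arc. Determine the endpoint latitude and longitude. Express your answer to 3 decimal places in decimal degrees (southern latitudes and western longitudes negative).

Apply the spherical direct solution leg by leg, carrying full precision between legs.
Leg 1: from (-57.530°, -27.348°), δ = 640185/6371000 = 0.100484 rad, θ = 249° → φ = -59.173°, λ = -37.878°.
Leg 2: from (-59.173°, -37.878°), δ = 453736/6371000 = 0.071219 rad, θ = 59.4° → φ = -56.927°, λ = -31.434°.

latitude -56.927°, longitude -31.434°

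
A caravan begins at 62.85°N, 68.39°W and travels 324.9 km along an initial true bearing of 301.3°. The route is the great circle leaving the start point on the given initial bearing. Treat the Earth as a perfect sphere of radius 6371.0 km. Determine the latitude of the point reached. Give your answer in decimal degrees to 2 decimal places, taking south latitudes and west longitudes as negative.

The arc subtends δ = 324.9/6371 = 0.050997 rad at the centre.
Converting: φ₁ = 1.096939 rad, θ = 5.258677 rad.
Destination latitude: φ₂ = arcsin( sin φ₁ cos δ + cos φ₁ sin δ cos θ ) = arcsin(0.900743) = 64.26°.
For the longitude increment, Δλ = atan2( sin θ sin δ cos φ₁, cos δ − sin φ₁ sin φ₂ ) = atan2(-0.019875, 0.197206) = -5.76°.
Hence λ₂ = -68.39° + -5.76° = -74.15°.

latitude 64.26°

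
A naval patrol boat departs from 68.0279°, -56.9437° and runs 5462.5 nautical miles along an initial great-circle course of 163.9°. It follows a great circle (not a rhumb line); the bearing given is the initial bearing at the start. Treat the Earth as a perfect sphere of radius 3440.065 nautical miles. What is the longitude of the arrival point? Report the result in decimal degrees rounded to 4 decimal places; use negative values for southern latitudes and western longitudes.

longitude -39.5378°

δ = 5462.5/3440.065 = 1.587906 rad (90.9803°).
Converting: φ₁ = 1.187311 rad, θ = 2.860595 rad.
Destination latitude: φ₂ = arcsin( sin φ₁ cos δ + cos φ₁ sin δ cos θ ) = arcsin(-0.375294) = -22.0425°.
Δλ = atan2( sin θ sin δ cos φ₁ , cos δ − sin φ₁ sin φ₂ ) = atan2(0.103743, 0.330926) = 0.303791 rad = 17.4059°.
Hence λ₂ = -56.9437° + 17.4059° = -39.5378°.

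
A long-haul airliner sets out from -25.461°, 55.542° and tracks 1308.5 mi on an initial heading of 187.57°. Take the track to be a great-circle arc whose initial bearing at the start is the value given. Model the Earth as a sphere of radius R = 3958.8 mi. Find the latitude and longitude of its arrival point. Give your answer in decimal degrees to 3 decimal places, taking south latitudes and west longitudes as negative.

Angular distance δ = d/R = 1308.5 / 3958.8 = 0.330529 rad.
Start latitude φ₁ = -0.444378 rad; initial bearing θ = 3.273714 rad.
Applying the spherical law of cosines for sides, sin φ₂ = sin φ₁ cos δ + cos φ₁ sin δ cos θ = -0.697096, so φ₂ = -44.195°.
Δλ = atan2( sin θ sin δ cos φ₁ , cos δ − sin φ₁ sin φ₂ ) = atan2(-0.038602, 0.646191) = -0.059667 rad = -3.419°.
λ₂ = λ₁ + Δλ = 52.123°.

latitude -44.195°, longitude 52.123°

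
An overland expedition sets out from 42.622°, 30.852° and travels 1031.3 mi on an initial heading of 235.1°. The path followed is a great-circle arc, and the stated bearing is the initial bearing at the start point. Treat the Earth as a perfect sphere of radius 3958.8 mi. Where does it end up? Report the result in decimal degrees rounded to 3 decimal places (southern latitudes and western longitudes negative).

latitude 33.084°, longitude 16.249°

Angular distance δ = d/R = 1031.3 / 3958.8 = 0.260508 rad.
Converting: φ₁ = 0.743894 rad, θ = 4.103269 rad.
Applying the spherical law of cosines for sides, sin φ₂ = sin φ₁ cos δ + cos φ₁ sin δ cos θ = 0.545871, so φ₂ = 33.084°.
For the longitude increment, Δλ = atan2( sin θ sin δ cos φ₁, cos δ − sin φ₁ sin φ₂ ) = atan2(-0.155444, 0.596618) = -14.603°.
λ₂ = 30.852° + -14.603° = 16.249°.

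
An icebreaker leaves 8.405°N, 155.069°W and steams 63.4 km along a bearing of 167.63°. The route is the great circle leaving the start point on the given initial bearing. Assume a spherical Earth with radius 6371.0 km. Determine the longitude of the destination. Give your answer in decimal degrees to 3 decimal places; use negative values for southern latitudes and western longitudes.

The arc subtends δ = 63.4/6371 = 0.009951 rad at the centre.
With φ₁ = 8.405° = 0.146695 rad and θ = 167.63° = 2.925695 rad:
sin φ₂ = sin φ₁ cos δ + cos φ₁ sin δ cos θ = (0.146169)(0.999950) + (0.989260)(0.009951)(-0.976785) = 0.136546
φ₂ = asin(0.136546) = 0.136974 rad = 7.848°.
For the longitude increment, Δλ = atan2( sin θ sin δ cos φ₁, cos δ − sin φ₁ sin φ₂ ) = atan2(0.002109, 0.979992) = 0.123°.
λ₂ = -155.069° + 0.123° = -154.946°.

longitude -154.946°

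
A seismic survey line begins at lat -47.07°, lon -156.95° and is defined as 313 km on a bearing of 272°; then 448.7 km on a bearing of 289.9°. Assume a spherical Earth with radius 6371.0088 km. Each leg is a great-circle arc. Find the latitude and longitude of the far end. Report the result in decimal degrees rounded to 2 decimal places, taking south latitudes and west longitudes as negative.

Apply the spherical direct solution leg by leg, carrying full precision between legs.
Leg 1: from (-47.07°, -156.95°), δ = 313/6371.0088 = 0.049129 rad, θ = 272° → φ = -46.90°, λ = -161.07°.
Leg 2: from (-46.90°, -161.07°), δ = 448.7/6371.0088 = 0.070428 rad, θ = 289.9° → φ = -45.39°, λ = -166.48°.

latitude -45.39°, longitude -166.48°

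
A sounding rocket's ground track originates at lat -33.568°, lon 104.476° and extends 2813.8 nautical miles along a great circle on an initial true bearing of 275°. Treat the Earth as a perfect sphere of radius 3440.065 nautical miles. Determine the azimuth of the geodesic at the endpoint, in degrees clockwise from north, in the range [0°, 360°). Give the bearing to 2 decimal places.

Angular distance δ = d/R = 2813.8 / 3440.065 = 0.817950 rad.
With φ₁ = -33.568° = -0.585872 rad and θ = 275° = 4.799655 rad:
sin φ₂ = sin φ₁ cos δ + cos φ₁ sin δ cos θ = (-0.552926)(0.683719) + (0.833230)(0.729746)(0.087156) = -0.325051
φ₂ = asin(-0.325051) = -0.331066 rad = -18.969°.
Then Δλ = atan2(-0.605732, 0.503989) = -0.876826 rad, from sin θ sin δ cos φ₁ over cos δ − sin φ₁ sin φ₂.
λ₂ = λ₁ + Δλ = 54.238°.
The forward bearing on arrival equals the back-azimuth from the destination plus 180°.
Back-azimuth from P₂ (-18.97°, 54.24°) to P₁ (-33.57°, 104.48°), with Δλ' = λ₁ − λ₂ = 50.24°: atan2( sin Δλ' cos φ₁ , cos φ₂ sin φ₁ − sin φ₂ cos φ₁ cos Δλ' ) = 118.63°.
Final bearing = (118.63° + 180°) mod 360° = 298.63°.

final bearing 298.63°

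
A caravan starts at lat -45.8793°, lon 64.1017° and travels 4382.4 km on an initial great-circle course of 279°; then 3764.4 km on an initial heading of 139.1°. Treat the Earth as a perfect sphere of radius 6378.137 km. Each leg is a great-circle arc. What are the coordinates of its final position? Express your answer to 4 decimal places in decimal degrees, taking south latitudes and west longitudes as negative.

latitude -50.4762°, longitude 53.2410°

Apply the spherical direct solution leg by leg, carrying full precision between legs.
Leg 1: from (-45.8793°, 64.1017°), δ = 4382.4/6378.137 = 0.687097 rad, θ = 279° → φ = -29.0717°, λ = 18.3113°.
Leg 2: from (-29.0717°, 18.3113°), δ = 3764.4/6378.137 = 0.590204 rad, θ = 139.1° → φ = -50.4762°, λ = 53.2410°.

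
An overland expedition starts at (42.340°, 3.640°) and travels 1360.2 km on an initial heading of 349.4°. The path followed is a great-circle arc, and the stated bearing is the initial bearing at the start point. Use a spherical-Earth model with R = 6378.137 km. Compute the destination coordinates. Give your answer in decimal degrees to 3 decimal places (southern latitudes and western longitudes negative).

The arc subtends δ = 1360.2/6378.137 = 0.213260 rad at the centre.
Converting: φ₁ = 0.738972 rad, θ = 6.098180 rad.
sin φ₂ = sin φ₁ cos δ + cos φ₁ sin δ cos θ = (0.673529)(0.977346) + (0.739161)(0.211647)(0.982935) = 0.812042
φ₂ = asin(0.812042) = 0.947643 rad = 54.296°.
For the longitude increment, Δλ = atan2( sin θ sin δ cos φ₁, cos δ − sin φ₁ sin φ₂ ) = atan2(-0.028778, 0.430412) = -3.825°.
λ₂ = λ₁ + Δλ = -0.185°.

latitude 54.296°, longitude -0.185°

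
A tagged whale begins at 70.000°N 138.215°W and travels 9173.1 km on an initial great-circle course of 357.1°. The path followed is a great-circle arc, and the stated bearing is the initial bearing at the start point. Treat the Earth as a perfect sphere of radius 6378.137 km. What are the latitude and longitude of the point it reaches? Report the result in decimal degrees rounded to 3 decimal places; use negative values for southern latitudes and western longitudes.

latitude 27.569°, longitude 45.028°

δ = 9173.1/6378.137 = 1.438210 rad (82.4034°).
Converting: φ₁ = 1.221730 rad, θ = 6.232571 rad.
Applying the spherical law of cosines for sides, sin φ₂ = sin φ₁ cos δ + cos φ₁ sin δ cos θ = 0.462810, so φ₂ = 27.569°.
Δλ = atan2( sin θ sin δ cos φ₁ , cos δ − sin φ₁ sin φ₂ ) = atan2(-0.017152, -0.302701) = -3.084990 rad = -176.757°.
λ₂ = -138.215° + -176.757° = -314.972°, normalized to (−180°, 180°] → 45.028°.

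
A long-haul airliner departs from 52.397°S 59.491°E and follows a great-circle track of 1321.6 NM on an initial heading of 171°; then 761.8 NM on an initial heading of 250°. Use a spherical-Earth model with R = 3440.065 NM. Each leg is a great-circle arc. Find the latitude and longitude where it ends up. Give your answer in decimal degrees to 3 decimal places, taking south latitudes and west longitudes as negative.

latitude -73.309°, longitude 25.694°

Apply the spherical direct solution leg by leg, carrying full precision between legs.
Leg 1: from (-52.397°, 59.491°), δ = 1321.6/3440.065 = 0.384179 rad, θ = 171° → φ = -73.819°, λ = 71.637°.
Leg 2: from (-73.819°, 71.637°), δ = 761.8/3440.065 = 0.221449 rad, θ = 250° → φ = -73.309°, λ = 25.694°.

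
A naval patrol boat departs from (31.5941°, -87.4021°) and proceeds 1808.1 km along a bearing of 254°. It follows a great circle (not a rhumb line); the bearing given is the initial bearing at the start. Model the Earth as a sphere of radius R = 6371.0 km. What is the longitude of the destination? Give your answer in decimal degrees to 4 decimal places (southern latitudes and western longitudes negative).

longitude -104.8164°

The arc subtends δ = 1808.1/6371 = 0.283802 rad at the centre.
With φ₁ = 31.5941° = 0.551421 rad and θ = 254° = 4.433136 rad:
sin φ₂ = sin φ₁ cos δ + cos φ₁ sin δ cos θ = (0.523898)(0.959998) + (0.851781)(0.280007)(-0.275637) = 0.437200
φ₂ = asin(0.437200) = 0.452483 rad = 25.9254°.
Then Δλ = atan2(-0.229266, 0.730949) = -0.303936 rad, from sin θ sin δ cos φ₁ over cos δ − sin φ₁ sin φ₂.
λ₂ = λ₁ + Δλ = -104.8164°.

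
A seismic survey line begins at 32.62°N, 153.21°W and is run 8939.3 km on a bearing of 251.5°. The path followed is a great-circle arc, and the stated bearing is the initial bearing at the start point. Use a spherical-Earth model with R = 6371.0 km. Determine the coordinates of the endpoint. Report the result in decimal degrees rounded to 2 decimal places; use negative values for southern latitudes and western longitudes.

latitude -9.99°, longitude 135.09°

Central angle δ = d/R = 1.403124 rad.
Converting: φ₁ = 0.569326 rad, θ = 4.389503 rad.
sin φ₂ = sin φ₁ cos δ + cos φ₁ sin δ cos θ = (0.539065)(0.166888) + (0.842264)(0.985976)(-0.317305) = -0.173543
φ₂ = asin(-0.173543) = -0.174426 rad = -9.99°.
For the longitude increment, Δλ = atan2( sin θ sin δ cos φ₁, cos δ − sin φ₁ sin φ₂ ) = atan2(-0.787537, 0.260439) = -71.70°.
λ₂ = -153.21° + -71.70° = -224.91°, normalized to (−180°, 180°] → 135.09°.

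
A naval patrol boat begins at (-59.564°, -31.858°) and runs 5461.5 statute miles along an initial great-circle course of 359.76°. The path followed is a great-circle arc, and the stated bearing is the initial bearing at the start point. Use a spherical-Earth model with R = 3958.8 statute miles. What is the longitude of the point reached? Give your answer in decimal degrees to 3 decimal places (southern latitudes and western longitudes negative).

The arc subtends δ = 5461.5/3958.8 = 1.379585 rad at the centre.
Start latitude φ₁ = -1.039588 rad; initial bearing θ = 6.278997 rad.
Applying the spherical law of cosines for sides, sin φ₂ = sin φ₁ cos δ + cos φ₁ sin δ cos θ = 0.333480, so φ₂ = 19.480°.
For the longitude increment, Δλ = atan2( sin θ sin δ cos φ₁, cos δ − sin φ₁ sin φ₂ ) = atan2(-0.002083, 0.477573) = -0.250°.
λ₂ = λ₁ + Δλ = -32.108°.

longitude -32.108°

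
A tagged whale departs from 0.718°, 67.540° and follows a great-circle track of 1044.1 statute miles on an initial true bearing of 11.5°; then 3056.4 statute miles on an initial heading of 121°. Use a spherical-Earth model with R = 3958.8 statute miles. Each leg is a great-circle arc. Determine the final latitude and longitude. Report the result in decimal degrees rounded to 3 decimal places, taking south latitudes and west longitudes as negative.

Apply the spherical direct solution leg by leg, carrying full precision between legs.
Leg 1: from (0.718°, 67.540°), δ = 1044.1/3958.8 = 0.263742 rad, θ = 11.5° → φ = 15.518°, λ = 70.632°.
Leg 2: from (15.518°, 70.632°), δ = 3056.4/3958.8 = 0.772052 rad, θ = 121° → φ = -8.888°, λ = 107.878°.

latitude -8.888°, longitude 107.878°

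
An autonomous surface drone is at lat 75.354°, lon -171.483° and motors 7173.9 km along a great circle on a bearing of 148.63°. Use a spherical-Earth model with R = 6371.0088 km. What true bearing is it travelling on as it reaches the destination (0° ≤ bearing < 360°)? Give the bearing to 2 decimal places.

The arc subtends δ = 7173.9/6371.0088 = 1.126023 rad at the centre.
Converting: φ₁ = 1.315175 rad, θ = 2.594083 rad.
Applying the spherical law of cosines for sides, sin φ₂ = sin φ₁ cos δ + cos φ₁ sin δ cos θ = 0.221391, so φ₂ = 12.791°.
Then Δλ = atan2(0.118816, 0.216056) = 0.502792 rad, from sin θ sin δ cos φ₁ over cos δ − sin φ₁ sin φ₂.
Hence λ₂ = -171.483° + 28.808° = -142.675°.
The forward bearing on arrival equals the back-azimuth from the destination plus 180°.
Back-azimuth from P₂ (12.79°, -142.68°) to P₁ (75.35°, -171.48°), with Δλ' = λ₁ − λ₂ = -28.81°: atan2( sin Δλ' cos φ₁ , cos φ₂ sin φ₁ − sin φ₂ cos φ₁ cos Δλ' ) = 352.24°.
Final bearing = (352.24° + 180°) mod 360° = 172.24°.

final bearing 172.24°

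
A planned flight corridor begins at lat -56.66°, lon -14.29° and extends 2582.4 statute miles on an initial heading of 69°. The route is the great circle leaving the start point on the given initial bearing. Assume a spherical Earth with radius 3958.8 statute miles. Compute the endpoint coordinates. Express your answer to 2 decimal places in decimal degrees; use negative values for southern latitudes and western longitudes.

Angular distance δ = d/R = 2582.4 / 3958.8 = 0.652319 rad.
Start latitude φ₁ = -0.988904 rad; initial bearing θ = 1.204277 rad.
Applying the spherical law of cosines for sides, sin φ₂ = sin φ₁ cos δ + cos φ₁ sin δ cos θ = -0.544332, so φ₂ = -32.98°.
For the longitude increment, Δλ = atan2( sin θ sin δ cos φ₁, cos δ − sin φ₁ sin φ₂ ) = atan2(0.311468, 0.339931) = 42.50°.
Hence λ₂ = -14.29° + 42.50° = 28.21°.

latitude -32.98°, longitude 28.21°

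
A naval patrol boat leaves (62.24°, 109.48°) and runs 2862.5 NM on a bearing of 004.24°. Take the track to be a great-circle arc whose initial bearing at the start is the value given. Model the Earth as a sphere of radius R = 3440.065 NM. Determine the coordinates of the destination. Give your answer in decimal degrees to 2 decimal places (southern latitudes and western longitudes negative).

The arc subtends δ = 2862.5/3440.065 = 0.832106 rad at the centre.
With φ₁ = 62.24° = 1.086293 rad and θ = 4.24° = 0.074002 rad:
sin φ₂ = sin φ₁ cos δ + cos φ₁ sin δ cos θ = (0.884906)(0.673320) + (0.465769)(0.739351)(0.997263) = 0.939249
φ₂ = asin(0.939249) = 1.220437 rad = 69.93°.
Then Δλ = atan2(0.025461, -0.157828) = 2.981652 rad, from sin θ sin δ cos φ₁ over cos δ − sin φ₁ sin φ₂.
λ₂ = 109.48° + 170.84° = 280.32°, normalized to (−180°, 180°] → -79.68°.

latitude 69.93°, longitude -79.68°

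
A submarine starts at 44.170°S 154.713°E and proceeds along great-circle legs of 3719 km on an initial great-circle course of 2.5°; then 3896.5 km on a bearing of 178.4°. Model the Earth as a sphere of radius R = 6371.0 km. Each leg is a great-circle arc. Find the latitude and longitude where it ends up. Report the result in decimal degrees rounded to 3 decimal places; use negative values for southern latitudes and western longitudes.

Apply the spherical direct solution leg by leg, carrying full precision between legs.
Leg 1: from (-44.170°, 154.713°), δ = 3719/6371 = 0.583739 rad, θ = 2.5° → φ = -10.746°, λ = 156.115°.
Leg 2: from (-10.746°, 156.115°), δ = 3896.5/6371 = 0.611599 rad, θ = 178.4° → φ = -45.770°, λ = 157.432°.

latitude -45.770°, longitude 157.432°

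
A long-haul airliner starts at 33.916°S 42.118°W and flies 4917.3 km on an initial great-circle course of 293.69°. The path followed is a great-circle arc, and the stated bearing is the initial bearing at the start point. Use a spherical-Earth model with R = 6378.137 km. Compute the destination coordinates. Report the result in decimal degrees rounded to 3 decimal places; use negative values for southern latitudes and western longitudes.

latitude -9.664°, longitude -82.456°

Central angle δ = d/R = 0.770962 rad.
Start latitude φ₁ = -0.591946 rad; initial bearing θ = 5.125857 rad.
Destination latitude: φ₂ = arcsin( sin φ₁ cos δ + cos φ₁ sin δ cos θ ) = arcsin(-0.167864) = -9.664°.
Then Δλ = atan2(-0.529536, 0.623577) = -0.704025 rad, from sin θ sin δ cos φ₁ over cos δ − sin φ₁ sin φ₂.
Hence λ₂ = -42.118° + -40.338° = -82.456°.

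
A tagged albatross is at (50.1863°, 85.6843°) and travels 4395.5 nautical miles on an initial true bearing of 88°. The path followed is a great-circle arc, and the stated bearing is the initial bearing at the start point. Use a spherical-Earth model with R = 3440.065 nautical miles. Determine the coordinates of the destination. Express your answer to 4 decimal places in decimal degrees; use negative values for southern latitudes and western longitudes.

δ = 4395.5/3440.065 = 1.277737 rad (73.2090°).
With φ₁ = 50.1863° = 0.875916 rad and θ = 88° = 1.535890 rad:
Applying the spherical law of cosines for sides, sin φ₂ = sin φ₁ cos δ + cos φ₁ sin δ cos θ = 0.243292, so φ₂ = 14.0809°.
Then Δλ = atan2(0.612621, 0.102002) = 1.405809 rad, from sin θ sin δ cos φ₁ over cos δ − sin φ₁ sin φ₂.
λ₂ = 85.6843° + 80.5469° = 166.2312°.

latitude 14.0809°, longitude 166.2312°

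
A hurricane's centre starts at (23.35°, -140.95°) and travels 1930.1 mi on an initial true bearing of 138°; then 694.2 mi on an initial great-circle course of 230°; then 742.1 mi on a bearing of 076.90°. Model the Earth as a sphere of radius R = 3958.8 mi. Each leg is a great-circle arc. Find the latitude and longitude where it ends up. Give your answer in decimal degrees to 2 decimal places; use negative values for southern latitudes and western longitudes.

latitude -2.21°, longitude -119.91°

Apply the spherical direct solution leg by leg, carrying full precision between legs.
Leg 1: from (23.35°, -140.95°), δ = 1930.1/3958.8 = 0.487547 rad, θ = 138° → φ = 1.75°, λ = -122.67°.
Leg 2: from (1.75°, -122.67°), δ = 694.2/3958.8 = 0.175356 rad, θ = 230° → φ = -4.70°, λ = -130.38°.
Leg 3: from (-4.70°, -130.38°), δ = 742.1/3958.8 = 0.187456 rad, θ = 76.9° → φ = -2.21°, λ = -119.91°.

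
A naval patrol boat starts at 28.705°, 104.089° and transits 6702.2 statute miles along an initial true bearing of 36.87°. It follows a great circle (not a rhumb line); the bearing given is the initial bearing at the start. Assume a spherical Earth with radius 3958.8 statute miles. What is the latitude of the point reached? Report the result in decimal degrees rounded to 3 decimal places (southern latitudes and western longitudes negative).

latitude 39.636°

The arc subtends δ = 6702.2/3958.8 = 1.692988 rad at the centre.
Converting: φ₁ = 0.500997 rad, θ = 0.643503 rad.
Destination latitude: φ₂ = arcsin( sin φ₁ cos δ + cos φ₁ sin δ cos θ ) = arcsin(0.637908) = 39.636°.
For the longitude increment, Δλ = atan2( sin θ sin δ cos φ₁, cos δ − sin φ₁ sin φ₂ ) = atan2(0.522340, -0.428275) = 129.349°.
λ₂ = 104.089° + 129.349° = 233.438°, normalized to (−180°, 180°] → -126.562°.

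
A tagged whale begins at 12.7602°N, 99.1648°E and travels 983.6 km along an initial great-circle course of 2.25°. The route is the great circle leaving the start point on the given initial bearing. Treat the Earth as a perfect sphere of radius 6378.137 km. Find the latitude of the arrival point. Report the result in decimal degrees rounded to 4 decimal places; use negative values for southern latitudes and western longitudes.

latitude 21.5889°

Central angle δ = d/R = 0.154214 rad.
Converting: φ₁ = 0.222708 rad, θ = 0.039270 rad.
sin φ₂ = sin φ₁ cos δ + cos φ₁ sin δ cos θ = (0.220871)(0.988133) + (0.975303)(0.153604)(0.999229) = 0.367945
φ₂ = asin(0.367945) = 0.376798 rad = 21.5889°.
Then Δλ = atan2(0.005882, 0.906864) = 0.006485 rad, from sin θ sin δ cos φ₁ over cos δ − sin φ₁ sin φ₂.
λ₂ = λ₁ + Δλ = 99.5364°.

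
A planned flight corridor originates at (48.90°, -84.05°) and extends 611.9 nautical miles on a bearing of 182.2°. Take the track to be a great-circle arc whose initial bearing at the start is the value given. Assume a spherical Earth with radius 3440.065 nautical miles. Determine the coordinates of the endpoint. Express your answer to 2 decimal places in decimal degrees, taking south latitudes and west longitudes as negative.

latitude 38.71°, longitude -84.55°

Central angle δ = d/R = 0.177875 rad.
With φ₁ = 48.90° = 0.853466 rad and θ = 182.2° = 3.179990 rad:
Applying the spherical law of cosines for sides, sin φ₂ = sin φ₁ cos δ + cos φ₁ sin δ cos θ = 0.625445, so φ₂ = 38.71°.
For the longitude increment, Δλ = atan2( sin θ sin δ cos φ₁, cos δ − sin φ₁ sin φ₂ ) = atan2(-0.004465, 0.512910) = -0.50°.
Hence λ₂ = -84.05° + -0.50° = -84.55°.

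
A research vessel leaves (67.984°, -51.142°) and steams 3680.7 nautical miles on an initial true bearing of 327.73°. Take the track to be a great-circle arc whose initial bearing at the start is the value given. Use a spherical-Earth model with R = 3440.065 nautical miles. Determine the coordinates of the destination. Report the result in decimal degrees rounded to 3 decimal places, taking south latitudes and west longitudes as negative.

The arc subtends δ = 3680.7/3440.065 = 1.069951 rad at the centre.
Start latitude φ₁ = 1.186545 rad; initial bearing θ = 5.719968 rad.
sin φ₂ = sin φ₁ cos δ + cos φ₁ sin δ cos θ = (0.927079)(0.480167) + (0.374865)(0.877177)(0.845542) = 0.723187
φ₂ = asin(0.723187) = 0.808406 rad = 46.318°.
Then Δλ = atan2(-0.175562, -0.190284) = -2.396414 rad, from sin θ sin δ cos φ₁ over cos δ − sin φ₁ sin φ₂.
λ₂ = -51.142° + -137.304° = -188.446°, normalized to (−180°, 180°] → 171.554°.

latitude 46.318°, longitude 171.554°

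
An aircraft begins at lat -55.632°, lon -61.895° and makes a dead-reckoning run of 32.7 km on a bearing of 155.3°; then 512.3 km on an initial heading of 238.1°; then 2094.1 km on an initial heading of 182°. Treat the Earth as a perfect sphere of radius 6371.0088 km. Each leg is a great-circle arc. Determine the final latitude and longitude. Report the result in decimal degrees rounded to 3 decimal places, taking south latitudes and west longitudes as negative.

Apply the spherical direct solution leg by leg, carrying full precision between legs.
Leg 1: from (-55.632°, -61.895°), δ = 32.7/6371.0088 = 0.005133 rad, θ = 155.3° → φ = -55.899°, λ = -61.676°.
Leg 2: from (-55.899°, -61.676°), δ = 512.3/6371.0088 = 0.080411 rad, θ = 238.1° → φ = -58.122°, λ = -69.095°.
Leg 3: from (-58.122°, -69.095°), δ = 2094.1/6371.0088 = 0.328692 rad, θ = 182° → φ = -76.928°, λ = -71.950°.

latitude -76.928°, longitude -71.950°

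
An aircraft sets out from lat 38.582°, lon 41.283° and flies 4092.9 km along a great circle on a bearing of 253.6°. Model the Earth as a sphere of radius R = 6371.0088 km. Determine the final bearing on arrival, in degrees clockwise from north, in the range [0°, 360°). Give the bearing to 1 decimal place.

final bearing 233.7°

Central angle δ = d/R = 0.642426 rad.
Start latitude φ₁ = 0.673383 rad; initial bearing θ = 4.426155 rad.
sin φ₂ = sin φ₁ cos δ + cos φ₁ sin δ cos θ = (0.623634)(0.800645) + (0.781716)(0.599139)(-0.282341) = 0.367073
φ₂ = asin(0.367073) = 0.375860 rad = 21.535°.
Δλ = atan2( sin θ sin δ cos φ₁ , cos δ − sin φ₁ sin φ₂ ) = atan2(-0.449301, 0.571726) = -0.666065 rad = -38.163°.
λ₂ = 41.283° + -38.163° = 3.120°.
The forward bearing on arrival equals the back-azimuth from the destination plus 180°.
Back-azimuth from P₂ (21.5°, 3.1°) to P₁ (38.6°, 41.3°), with Δλ' = λ₁ − λ₂ = 38.2°: atan2( sin Δλ' cos φ₁ , cos φ₂ sin φ₁ − sin φ₂ cos φ₁ cos Δλ' ) = 53.7°.
Final bearing = (53.7° + 180°) mod 360° = 233.7°.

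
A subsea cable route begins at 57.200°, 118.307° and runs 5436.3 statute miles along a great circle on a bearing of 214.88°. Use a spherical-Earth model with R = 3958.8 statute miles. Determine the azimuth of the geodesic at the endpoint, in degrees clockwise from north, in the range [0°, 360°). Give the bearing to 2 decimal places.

final bearing 198.77°

Angular distance δ = d/R = 5436.3 / 3958.8 = 1.373219 rad.
Start latitude φ₁ = 0.998328 rad; initial bearing θ = 3.750363 rad.
Destination latitude: φ₂ = arcsin( sin φ₁ cos δ + cos φ₁ sin δ cos θ ) = arcsin(-0.270747) = -15.709°.
Then Δλ = atan2(-0.303754, 0.423875) = -0.621788 rad, from sin θ sin δ cos φ₁ over cos δ − sin φ₁ sin φ₂.
λ₂ = λ₁ + Δλ = 82.681°.
The forward bearing on arrival equals the back-azimuth from the destination plus 180°.
Back-azimuth from P₂ (-15.71°, 82.68°) to P₁ (57.20°, 118.31°), with Δλ' = λ₁ − λ₂ = 35.63°: atan2( sin Δλ' cos φ₁ , cos φ₂ sin φ₁ − sin φ₂ cos φ₁ cos Δλ' ) = 18.77°.
Final bearing = (18.77° + 180°) mod 360° = 198.77°.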